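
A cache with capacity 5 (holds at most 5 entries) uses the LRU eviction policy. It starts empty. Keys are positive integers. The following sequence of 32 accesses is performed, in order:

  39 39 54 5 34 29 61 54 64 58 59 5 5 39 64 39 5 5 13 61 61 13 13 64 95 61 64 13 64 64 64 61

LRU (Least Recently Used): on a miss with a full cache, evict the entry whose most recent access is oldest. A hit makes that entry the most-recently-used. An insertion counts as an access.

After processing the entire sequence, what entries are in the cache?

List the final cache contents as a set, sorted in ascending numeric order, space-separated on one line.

LRU simulation (capacity=5):
  1. access 39: MISS. Cache (LRU->MRU): [39]
  2. access 39: HIT. Cache (LRU->MRU): [39]
  3. access 54: MISS. Cache (LRU->MRU): [39 54]
  4. access 5: MISS. Cache (LRU->MRU): [39 54 5]
  5. access 34: MISS. Cache (LRU->MRU): [39 54 5 34]
  6. access 29: MISS. Cache (LRU->MRU): [39 54 5 34 29]
  7. access 61: MISS, evict 39. Cache (LRU->MRU): [54 5 34 29 61]
  8. access 54: HIT. Cache (LRU->MRU): [5 34 29 61 54]
  9. access 64: MISS, evict 5. Cache (LRU->MRU): [34 29 61 54 64]
  10. access 58: MISS, evict 34. Cache (LRU->MRU): [29 61 54 64 58]
  11. access 59: MISS, evict 29. Cache (LRU->MRU): [61 54 64 58 59]
  12. access 5: MISS, evict 61. Cache (LRU->MRU): [54 64 58 59 5]
  13. access 5: HIT. Cache (LRU->MRU): [54 64 58 59 5]
  14. access 39: MISS, evict 54. Cache (LRU->MRU): [64 58 59 5 39]
  15. access 64: HIT. Cache (LRU->MRU): [58 59 5 39 64]
  16. access 39: HIT. Cache (LRU->MRU): [58 59 5 64 39]
  17. access 5: HIT. Cache (LRU->MRU): [58 59 64 39 5]
  18. access 5: HIT. Cache (LRU->MRU): [58 59 64 39 5]
  19. access 13: MISS, evict 58. Cache (LRU->MRU): [59 64 39 5 13]
  20. access 61: MISS, evict 59. Cache (LRU->MRU): [64 39 5 13 61]
  21. access 61: HIT. Cache (LRU->MRU): [64 39 5 13 61]
  22. access 13: HIT. Cache (LRU->MRU): [64 39 5 61 13]
  23. access 13: HIT. Cache (LRU->MRU): [64 39 5 61 13]
  24. access 64: HIT. Cache (LRU->MRU): [39 5 61 13 64]
  25. access 95: MISS, evict 39. Cache (LRU->MRU): [5 61 13 64 95]
  26. access 61: HIT. Cache (LRU->MRU): [5 13 64 95 61]
  27. access 64: HIT. Cache (LRU->MRU): [5 13 95 61 64]
  28. access 13: HIT. Cache (LRU->MRU): [5 95 61 64 13]
  29. access 64: HIT. Cache (LRU->MRU): [5 95 61 13 64]
  30. access 64: HIT. Cache (LRU->MRU): [5 95 61 13 64]
  31. access 64: HIT. Cache (LRU->MRU): [5 95 61 13 64]
  32. access 61: HIT. Cache (LRU->MRU): [5 95 13 64 61]
Total: 18 hits, 14 misses, 9 evictions

Answer: 5 13 61 64 95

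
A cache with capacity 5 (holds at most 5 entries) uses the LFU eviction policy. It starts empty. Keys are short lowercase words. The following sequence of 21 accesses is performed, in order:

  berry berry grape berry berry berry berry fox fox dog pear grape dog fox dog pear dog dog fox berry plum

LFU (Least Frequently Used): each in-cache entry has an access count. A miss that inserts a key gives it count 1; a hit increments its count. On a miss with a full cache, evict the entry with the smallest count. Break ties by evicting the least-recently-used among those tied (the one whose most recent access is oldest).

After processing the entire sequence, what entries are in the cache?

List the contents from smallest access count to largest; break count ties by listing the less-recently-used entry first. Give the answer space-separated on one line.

LFU simulation (capacity=5):
  1. access berry: MISS. Cache: [berry(c=1)]
  2. access berry: HIT, count now 2. Cache: [berry(c=2)]
  3. access grape: MISS. Cache: [grape(c=1) berry(c=2)]
  4. access berry: HIT, count now 3. Cache: [grape(c=1) berry(c=3)]
  5. access berry: HIT, count now 4. Cache: [grape(c=1) berry(c=4)]
  6. access berry: HIT, count now 5. Cache: [grape(c=1) berry(c=5)]
  7. access berry: HIT, count now 6. Cache: [grape(c=1) berry(c=6)]
  8. access fox: MISS. Cache: [grape(c=1) fox(c=1) berry(c=6)]
  9. access fox: HIT, count now 2. Cache: [grape(c=1) fox(c=2) berry(c=6)]
  10. access dog: MISS. Cache: [grape(c=1) dog(c=1) fox(c=2) berry(c=6)]
  11. access pear: MISS. Cache: [grape(c=1) dog(c=1) pear(c=1) fox(c=2) berry(c=6)]
  12. access grape: HIT, count now 2. Cache: [dog(c=1) pear(c=1) fox(c=2) grape(c=2) berry(c=6)]
  13. access dog: HIT, count now 2. Cache: [pear(c=1) fox(c=2) grape(c=2) dog(c=2) berry(c=6)]
  14. access fox: HIT, count now 3. Cache: [pear(c=1) grape(c=2) dog(c=2) fox(c=3) berry(c=6)]
  15. access dog: HIT, count now 3. Cache: [pear(c=1) grape(c=2) fox(c=3) dog(c=3) berry(c=6)]
  16. access pear: HIT, count now 2. Cache: [grape(c=2) pear(c=2) fox(c=3) dog(c=3) berry(c=6)]
  17. access dog: HIT, count now 4. Cache: [grape(c=2) pear(c=2) fox(c=3) dog(c=4) berry(c=6)]
  18. access dog: HIT, count now 5. Cache: [grape(c=2) pear(c=2) fox(c=3) dog(c=5) berry(c=6)]
  19. access fox: HIT, count now 4. Cache: [grape(c=2) pear(c=2) fox(c=4) dog(c=5) berry(c=6)]
  20. access berry: HIT, count now 7. Cache: [grape(c=2) pear(c=2) fox(c=4) dog(c=5) berry(c=7)]
  21. access plum: MISS, evict grape(c=2). Cache: [plum(c=1) pear(c=2) fox(c=4) dog(c=5) berry(c=7)]
Total: 15 hits, 6 misses, 1 evictions

Answer: plum pear fox dog berry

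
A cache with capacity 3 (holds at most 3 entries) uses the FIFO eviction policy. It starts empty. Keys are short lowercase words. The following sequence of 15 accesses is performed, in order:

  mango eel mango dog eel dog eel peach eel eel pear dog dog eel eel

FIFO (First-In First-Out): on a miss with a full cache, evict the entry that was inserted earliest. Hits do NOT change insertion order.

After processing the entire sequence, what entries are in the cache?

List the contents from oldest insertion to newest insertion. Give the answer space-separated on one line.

FIFO simulation (capacity=3):
  1. access mango: MISS. Cache (old->new): [mango]
  2. access eel: MISS. Cache (old->new): [mango eel]
  3. access mango: HIT. Cache (old->new): [mango eel]
  4. access dog: MISS. Cache (old->new): [mango eel dog]
  5. access eel: HIT. Cache (old->new): [mango eel dog]
  6. access dog: HIT. Cache (old->new): [mango eel dog]
  7. access eel: HIT. Cache (old->new): [mango eel dog]
  8. access peach: MISS, evict mango. Cache (old->new): [eel dog peach]
  9. access eel: HIT. Cache (old->new): [eel dog peach]
  10. access eel: HIT. Cache (old->new): [eel dog peach]
  11. access pear: MISS, evict eel. Cache (old->new): [dog peach pear]
  12. access dog: HIT. Cache (old->new): [dog peach pear]
  13. access dog: HIT. Cache (old->new): [dog peach pear]
  14. access eel: MISS, evict dog. Cache (old->new): [peach pear eel]
  15. access eel: HIT. Cache (old->new): [peach pear eel]
Total: 9 hits, 6 misses, 3 evictions

Answer: peach pear eel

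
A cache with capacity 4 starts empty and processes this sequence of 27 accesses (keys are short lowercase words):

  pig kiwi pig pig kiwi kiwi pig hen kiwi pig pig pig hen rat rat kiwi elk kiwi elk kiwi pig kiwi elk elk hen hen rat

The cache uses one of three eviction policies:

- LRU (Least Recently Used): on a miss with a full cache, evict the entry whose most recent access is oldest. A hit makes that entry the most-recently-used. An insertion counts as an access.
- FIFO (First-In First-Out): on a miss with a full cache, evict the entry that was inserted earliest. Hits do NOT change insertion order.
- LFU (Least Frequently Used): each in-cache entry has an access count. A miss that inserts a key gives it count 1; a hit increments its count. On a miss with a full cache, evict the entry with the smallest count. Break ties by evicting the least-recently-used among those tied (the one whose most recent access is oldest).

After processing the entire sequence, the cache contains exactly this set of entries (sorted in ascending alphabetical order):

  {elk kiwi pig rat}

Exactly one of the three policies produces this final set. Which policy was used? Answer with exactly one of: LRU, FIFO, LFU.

Simulating under each policy and comparing final sets:
  LRU: final set = {elk hen kiwi rat} -> differs
  FIFO: final set = {hen kiwi pig rat} -> differs
  LFU: final set = {elk kiwi pig rat} -> MATCHES target
Only LFU produces the target set.

Answer: LFU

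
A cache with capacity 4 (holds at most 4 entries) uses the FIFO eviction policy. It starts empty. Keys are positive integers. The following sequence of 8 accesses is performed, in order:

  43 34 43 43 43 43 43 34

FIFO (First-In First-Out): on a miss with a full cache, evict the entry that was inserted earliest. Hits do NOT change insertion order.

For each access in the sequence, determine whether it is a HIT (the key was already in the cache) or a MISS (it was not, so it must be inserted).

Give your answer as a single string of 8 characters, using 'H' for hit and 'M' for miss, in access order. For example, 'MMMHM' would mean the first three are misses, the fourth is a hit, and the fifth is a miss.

Answer: MMHHHHHH

Derivation:
FIFO simulation (capacity=4):
  1. access 43: MISS. Cache (old->new): [43]
  2. access 34: MISS. Cache (old->new): [43 34]
  3. access 43: HIT. Cache (old->new): [43 34]
  4. access 43: HIT. Cache (old->new): [43 34]
  5. access 43: HIT. Cache (old->new): [43 34]
  6. access 43: HIT. Cache (old->new): [43 34]
  7. access 43: HIT. Cache (old->new): [43 34]
  8. access 34: HIT. Cache (old->new): [43 34]
Total: 6 hits, 2 misses, 0 evictions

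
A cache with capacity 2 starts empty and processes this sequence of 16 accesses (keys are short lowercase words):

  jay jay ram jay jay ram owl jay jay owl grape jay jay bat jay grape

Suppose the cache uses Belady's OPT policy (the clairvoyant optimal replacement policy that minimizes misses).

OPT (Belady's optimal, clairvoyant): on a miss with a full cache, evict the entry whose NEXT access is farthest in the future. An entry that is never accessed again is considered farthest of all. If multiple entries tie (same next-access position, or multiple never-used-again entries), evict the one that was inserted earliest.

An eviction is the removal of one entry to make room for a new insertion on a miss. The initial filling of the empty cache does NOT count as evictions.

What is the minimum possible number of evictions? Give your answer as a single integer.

Answer: 4

Derivation:
OPT (Belady) simulation (capacity=2):
  1. access jay: MISS. Cache: [jay]
  2. access jay: HIT. Next use of jay: step 4. Cache: [jay]
  3. access ram: MISS. Cache: [jay ram]
  4. access jay: HIT. Next use of jay: step 5. Cache: [jay ram]
  5. access jay: HIT. Next use of jay: step 8. Cache: [jay ram]
  6. access ram: HIT. Next use of ram: never. Cache: [jay ram]
  7. access owl: MISS, evict ram (next use: never). Cache: [jay owl]
  8. access jay: HIT. Next use of jay: step 9. Cache: [jay owl]
  9. access jay: HIT. Next use of jay: step 12. Cache: [jay owl]
  10. access owl: HIT. Next use of owl: never. Cache: [jay owl]
  11. access grape: MISS, evict owl (next use: never). Cache: [jay grape]
  12. access jay: HIT. Next use of jay: step 13. Cache: [jay grape]
  13. access jay: HIT. Next use of jay: step 15. Cache: [jay grape]
  14. access bat: MISS, evict grape (next use: step 16). Cache: [jay bat]
  15. access jay: HIT. Next use of jay: never. Cache: [jay bat]
  16. access grape: MISS, evict jay (next use: never). Cache: [bat grape]
Total: 10 hits, 6 misses, 4 evictions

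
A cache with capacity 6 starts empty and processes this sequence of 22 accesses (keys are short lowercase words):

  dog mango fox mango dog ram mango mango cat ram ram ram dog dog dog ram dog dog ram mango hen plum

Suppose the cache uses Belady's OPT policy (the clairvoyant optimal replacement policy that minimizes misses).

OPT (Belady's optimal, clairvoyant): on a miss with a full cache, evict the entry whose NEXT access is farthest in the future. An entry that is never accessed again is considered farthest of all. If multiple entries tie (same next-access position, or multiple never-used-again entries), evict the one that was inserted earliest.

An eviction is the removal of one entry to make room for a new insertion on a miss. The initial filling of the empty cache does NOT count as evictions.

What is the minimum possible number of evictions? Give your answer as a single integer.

Answer: 1

Derivation:
OPT (Belady) simulation (capacity=6):
  1. access dog: MISS. Cache: [dog]
  2. access mango: MISS. Cache: [dog mango]
  3. access fox: MISS. Cache: [dog mango fox]
  4. access mango: HIT. Next use of mango: step 7. Cache: [dog mango fox]
  5. access dog: HIT. Next use of dog: step 13. Cache: [dog mango fox]
  6. access ram: MISS. Cache: [dog mango fox ram]
  7. access mango: HIT. Next use of mango: step 8. Cache: [dog mango fox ram]
  8. access mango: HIT. Next use of mango: step 20. Cache: [dog mango fox ram]
  9. access cat: MISS. Cache: [dog mango fox ram cat]
  10. access ram: HIT. Next use of ram: step 11. Cache: [dog mango fox ram cat]
  11. access ram: HIT. Next use of ram: step 12. Cache: [dog mango fox ram cat]
  12. access ram: HIT. Next use of ram: step 16. Cache: [dog mango fox ram cat]
  13. access dog: HIT. Next use of dog: step 14. Cache: [dog mango fox ram cat]
  14. access dog: HIT. Next use of dog: step 15. Cache: [dog mango fox ram cat]
  15. access dog: HIT. Next use of dog: step 17. Cache: [dog mango fox ram cat]
  16. access ram: HIT. Next use of ram: step 19. Cache: [dog mango fox ram cat]
  17. access dog: HIT. Next use of dog: step 18. Cache: [dog mango fox ram cat]
  18. access dog: HIT. Next use of dog: never. Cache: [dog mango fox ram cat]
  19. access ram: HIT. Next use of ram: never. Cache: [dog mango fox ram cat]
  20. access mango: HIT. Next use of mango: never. Cache: [dog mango fox ram cat]
  21. access hen: MISS. Cache: [dog mango fox ram cat hen]
  22. access plum: MISS, evict dog (next use: never). Cache: [mango fox ram cat hen plum]
Total: 15 hits, 7 misses, 1 evictions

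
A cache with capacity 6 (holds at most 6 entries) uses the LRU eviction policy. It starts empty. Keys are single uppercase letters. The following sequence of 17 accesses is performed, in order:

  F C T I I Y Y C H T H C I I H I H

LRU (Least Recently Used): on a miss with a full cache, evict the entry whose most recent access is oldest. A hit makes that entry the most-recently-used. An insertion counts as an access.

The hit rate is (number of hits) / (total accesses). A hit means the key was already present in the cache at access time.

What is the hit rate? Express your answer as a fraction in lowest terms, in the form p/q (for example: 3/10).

Answer: 11/17

Derivation:
LRU simulation (capacity=6):
  1. access F: MISS. Cache (LRU->MRU): [F]
  2. access C: MISS. Cache (LRU->MRU): [F C]
  3. access T: MISS. Cache (LRU->MRU): [F C T]
  4. access I: MISS. Cache (LRU->MRU): [F C T I]
  5. access I: HIT. Cache (LRU->MRU): [F C T I]
  6. access Y: MISS. Cache (LRU->MRU): [F C T I Y]
  7. access Y: HIT. Cache (LRU->MRU): [F C T I Y]
  8. access C: HIT. Cache (LRU->MRU): [F T I Y C]
  9. access H: MISS. Cache (LRU->MRU): [F T I Y C H]
  10. access T: HIT. Cache (LRU->MRU): [F I Y C H T]
  11. access H: HIT. Cache (LRU->MRU): [F I Y C T H]
  12. access C: HIT. Cache (LRU->MRU): [F I Y T H C]
  13. access I: HIT. Cache (LRU->MRU): [F Y T H C I]
  14. access I: HIT. Cache (LRU->MRU): [F Y T H C I]
  15. access H: HIT. Cache (LRU->MRU): [F Y T C I H]
  16. access I: HIT. Cache (LRU->MRU): [F Y T C H I]
  17. access H: HIT. Cache (LRU->MRU): [F Y T C I H]
Total: 11 hits, 6 misses, 0 evictions

Hit rate = 11/17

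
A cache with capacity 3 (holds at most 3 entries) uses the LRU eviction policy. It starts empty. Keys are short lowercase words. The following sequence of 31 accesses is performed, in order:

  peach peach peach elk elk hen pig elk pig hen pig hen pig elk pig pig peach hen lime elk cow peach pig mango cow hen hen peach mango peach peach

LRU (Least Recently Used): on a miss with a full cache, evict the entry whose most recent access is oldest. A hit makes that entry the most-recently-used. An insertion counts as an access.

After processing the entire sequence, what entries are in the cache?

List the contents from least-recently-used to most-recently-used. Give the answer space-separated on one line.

LRU simulation (capacity=3):
  1. access peach: MISS. Cache (LRU->MRU): [peach]
  2. access peach: HIT. Cache (LRU->MRU): [peach]
  3. access peach: HIT. Cache (LRU->MRU): [peach]
  4. access elk: MISS. Cache (LRU->MRU): [peach elk]
  5. access elk: HIT. Cache (LRU->MRU): [peach elk]
  6. access hen: MISS. Cache (LRU->MRU): [peach elk hen]
  7. access pig: MISS, evict peach. Cache (LRU->MRU): [elk hen pig]
  8. access elk: HIT. Cache (LRU->MRU): [hen pig elk]
  9. access pig: HIT. Cache (LRU->MRU): [hen elk pig]
  10. access hen: HIT. Cache (LRU->MRU): [elk pig hen]
  11. access pig: HIT. Cache (LRU->MRU): [elk hen pig]
  12. access hen: HIT. Cache (LRU->MRU): [elk pig hen]
  13. access pig: HIT. Cache (LRU->MRU): [elk hen pig]
  14. access elk: HIT. Cache (LRU->MRU): [hen pig elk]
  15. access pig: HIT. Cache (LRU->MRU): [hen elk pig]
  16. access pig: HIT. Cache (LRU->MRU): [hen elk pig]
  17. access peach: MISS, evict hen. Cache (LRU->MRU): [elk pig peach]
  18. access hen: MISS, evict elk. Cache (LRU->MRU): [pig peach hen]
  19. access lime: MISS, evict pig. Cache (LRU->MRU): [peach hen lime]
  20. access elk: MISS, evict peach. Cache (LRU->MRU): [hen lime elk]
  21. access cow: MISS, evict hen. Cache (LRU->MRU): [lime elk cow]
  22. access peach: MISS, evict lime. Cache (LRU->MRU): [elk cow peach]
  23. access pig: MISS, evict elk. Cache (LRU->MRU): [cow peach pig]
  24. access mango: MISS, evict cow. Cache (LRU->MRU): [peach pig mango]
  25. access cow: MISS, evict peach. Cache (LRU->MRU): [pig mango cow]
  26. access hen: MISS, evict pig. Cache (LRU->MRU): [mango cow hen]
  27. access hen: HIT. Cache (LRU->MRU): [mango cow hen]
  28. access peach: MISS, evict mango. Cache (LRU->MRU): [cow hen peach]
  29. access mango: MISS, evict cow. Cache (LRU->MRU): [hen peach mango]
  30. access peach: HIT. Cache (LRU->MRU): [hen mango peach]
  31. access peach: HIT. Cache (LRU->MRU): [hen mango peach]
Total: 15 hits, 16 misses, 13 evictions

Answer: hen mango peach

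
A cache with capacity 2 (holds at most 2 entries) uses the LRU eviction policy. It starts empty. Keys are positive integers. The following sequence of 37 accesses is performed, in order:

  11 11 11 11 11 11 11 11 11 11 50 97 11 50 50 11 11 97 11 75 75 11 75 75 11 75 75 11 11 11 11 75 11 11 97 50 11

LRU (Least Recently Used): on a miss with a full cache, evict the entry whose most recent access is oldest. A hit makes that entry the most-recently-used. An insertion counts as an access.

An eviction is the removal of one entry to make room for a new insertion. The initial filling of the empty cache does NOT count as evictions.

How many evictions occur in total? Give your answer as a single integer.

Answer: 8

Derivation:
LRU simulation (capacity=2):
  1. access 11: MISS. Cache (LRU->MRU): [11]
  2. access 11: HIT. Cache (LRU->MRU): [11]
  3. access 11: HIT. Cache (LRU->MRU): [11]
  4. access 11: HIT. Cache (LRU->MRU): [11]
  5. access 11: HIT. Cache (LRU->MRU): [11]
  6. access 11: HIT. Cache (LRU->MRU): [11]
  7. access 11: HIT. Cache (LRU->MRU): [11]
  8. access 11: HIT. Cache (LRU->MRU): [11]
  9. access 11: HIT. Cache (LRU->MRU): [11]
  10. access 11: HIT. Cache (LRU->MRU): [11]
  11. access 50: MISS. Cache (LRU->MRU): [11 50]
  12. access 97: MISS, evict 11. Cache (LRU->MRU): [50 97]
  13. access 11: MISS, evict 50. Cache (LRU->MRU): [97 11]
  14. access 50: MISS, evict 97. Cache (LRU->MRU): [11 50]
  15. access 50: HIT. Cache (LRU->MRU): [11 50]
  16. access 11: HIT. Cache (LRU->MRU): [50 11]
  17. access 11: HIT. Cache (LRU->MRU): [50 11]
  18. access 97: MISS, evict 50. Cache (LRU->MRU): [11 97]
  19. access 11: HIT. Cache (LRU->MRU): [97 11]
  20. access 75: MISS, evict 97. Cache (LRU->MRU): [11 75]
  21. access 75: HIT. Cache (LRU->MRU): [11 75]
  22. access 11: HIT. Cache (LRU->MRU): [75 11]
  23. access 75: HIT. Cache (LRU->MRU): [11 75]
  24. access 75: HIT. Cache (LRU->MRU): [11 75]
  25. access 11: HIT. Cache (LRU->MRU): [75 11]
  26. access 75: HIT. Cache (LRU->MRU): [11 75]
  27. access 75: HIT. Cache (LRU->MRU): [11 75]
  28. access 11: HIT. Cache (LRU->MRU): [75 11]
  29. access 11: HIT. Cache (LRU->MRU): [75 11]
  30. access 11: HIT. Cache (LRU->MRU): [75 11]
  31. access 11: HIT. Cache (LRU->MRU): [75 11]
  32. access 75: HIT. Cache (LRU->MRU): [11 75]
  33. access 11: HIT. Cache (LRU->MRU): [75 11]
  34. access 11: HIT. Cache (LRU->MRU): [75 11]
  35. access 97: MISS, evict 75. Cache (LRU->MRU): [11 97]
  36. access 50: MISS, evict 11. Cache (LRU->MRU): [97 50]
  37. access 11: MISS, evict 97. Cache (LRU->MRU): [50 11]
Total: 27 hits, 10 misses, 8 evictions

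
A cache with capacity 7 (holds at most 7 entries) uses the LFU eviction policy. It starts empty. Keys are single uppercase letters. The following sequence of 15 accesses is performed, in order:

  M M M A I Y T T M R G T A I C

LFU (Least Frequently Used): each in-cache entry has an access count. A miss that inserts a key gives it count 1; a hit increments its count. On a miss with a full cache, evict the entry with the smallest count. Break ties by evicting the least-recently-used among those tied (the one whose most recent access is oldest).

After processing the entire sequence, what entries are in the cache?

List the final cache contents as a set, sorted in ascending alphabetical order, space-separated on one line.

LFU simulation (capacity=7):
  1. access M: MISS. Cache: [M(c=1)]
  2. access M: HIT, count now 2. Cache: [M(c=2)]
  3. access M: HIT, count now 3. Cache: [M(c=3)]
  4. access A: MISS. Cache: [A(c=1) M(c=3)]
  5. access I: MISS. Cache: [A(c=1) I(c=1) M(c=3)]
  6. access Y: MISS. Cache: [A(c=1) I(c=1) Y(c=1) M(c=3)]
  7. access T: MISS. Cache: [A(c=1) I(c=1) Y(c=1) T(c=1) M(c=3)]
  8. access T: HIT, count now 2. Cache: [A(c=1) I(c=1) Y(c=1) T(c=2) M(c=3)]
  9. access M: HIT, count now 4. Cache: [A(c=1) I(c=1) Y(c=1) T(c=2) M(c=4)]
  10. access R: MISS. Cache: [A(c=1) I(c=1) Y(c=1) R(c=1) T(c=2) M(c=4)]
  11. access G: MISS. Cache: [A(c=1) I(c=1) Y(c=1) R(c=1) G(c=1) T(c=2) M(c=4)]
  12. access T: HIT, count now 3. Cache: [A(c=1) I(c=1) Y(c=1) R(c=1) G(c=1) T(c=3) M(c=4)]
  13. access A: HIT, count now 2. Cache: [I(c=1) Y(c=1) R(c=1) G(c=1) A(c=2) T(c=3) M(c=4)]
  14. access I: HIT, count now 2. Cache: [Y(c=1) R(c=1) G(c=1) A(c=2) I(c=2) T(c=3) M(c=4)]
  15. access C: MISS, evict Y(c=1). Cache: [R(c=1) G(c=1) C(c=1) A(c=2) I(c=2) T(c=3) M(c=4)]
Total: 7 hits, 8 misses, 1 evictions

Answer: A C G I M R T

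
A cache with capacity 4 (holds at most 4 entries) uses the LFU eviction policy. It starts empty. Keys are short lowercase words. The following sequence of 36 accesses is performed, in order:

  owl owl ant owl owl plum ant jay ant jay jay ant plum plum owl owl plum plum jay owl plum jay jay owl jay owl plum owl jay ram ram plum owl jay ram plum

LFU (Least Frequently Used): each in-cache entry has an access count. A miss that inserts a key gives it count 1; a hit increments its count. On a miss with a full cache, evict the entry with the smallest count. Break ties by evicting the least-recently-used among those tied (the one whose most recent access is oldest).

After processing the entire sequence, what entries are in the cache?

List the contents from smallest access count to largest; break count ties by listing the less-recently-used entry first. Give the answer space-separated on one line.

LFU simulation (capacity=4):
  1. access owl: MISS. Cache: [owl(c=1)]
  2. access owl: HIT, count now 2. Cache: [owl(c=2)]
  3. access ant: MISS. Cache: [ant(c=1) owl(c=2)]
  4. access owl: HIT, count now 3. Cache: [ant(c=1) owl(c=3)]
  5. access owl: HIT, count now 4. Cache: [ant(c=1) owl(c=4)]
  6. access plum: MISS. Cache: [ant(c=1) plum(c=1) owl(c=4)]
  7. access ant: HIT, count now 2. Cache: [plum(c=1) ant(c=2) owl(c=4)]
  8. access jay: MISS. Cache: [plum(c=1) jay(c=1) ant(c=2) owl(c=4)]
  9. access ant: HIT, count now 3. Cache: [plum(c=1) jay(c=1) ant(c=3) owl(c=4)]
  10. access jay: HIT, count now 2. Cache: [plum(c=1) jay(c=2) ant(c=3) owl(c=4)]
  11. access jay: HIT, count now 3. Cache: [plum(c=1) ant(c=3) jay(c=3) owl(c=4)]
  12. access ant: HIT, count now 4. Cache: [plum(c=1) jay(c=3) owl(c=4) ant(c=4)]
  13. access plum: HIT, count now 2. Cache: [plum(c=2) jay(c=3) owl(c=4) ant(c=4)]
  14. access plum: HIT, count now 3. Cache: [jay(c=3) plum(c=3) owl(c=4) ant(c=4)]
  15. access owl: HIT, count now 5. Cache: [jay(c=3) plum(c=3) ant(c=4) owl(c=5)]
  16. access owl: HIT, count now 6. Cache: [jay(c=3) plum(c=3) ant(c=4) owl(c=6)]
  17. access plum: HIT, count now 4. Cache: [jay(c=3) ant(c=4) plum(c=4) owl(c=6)]
  18. access plum: HIT, count now 5. Cache: [jay(c=3) ant(c=4) plum(c=5) owl(c=6)]
  19. access jay: HIT, count now 4. Cache: [ant(c=4) jay(c=4) plum(c=5) owl(c=6)]
  20. access owl: HIT, count now 7. Cache: [ant(c=4) jay(c=4) plum(c=5) owl(c=7)]
  21. access plum: HIT, count now 6. Cache: [ant(c=4) jay(c=4) plum(c=6) owl(c=7)]
  22. access jay: HIT, count now 5. Cache: [ant(c=4) jay(c=5) plum(c=6) owl(c=7)]
  23. access jay: HIT, count now 6. Cache: [ant(c=4) plum(c=6) jay(c=6) owl(c=7)]
  24. access owl: HIT, count now 8. Cache: [ant(c=4) plum(c=6) jay(c=6) owl(c=8)]
  25. access jay: HIT, count now 7. Cache: [ant(c=4) plum(c=6) jay(c=7) owl(c=8)]
  26. access owl: HIT, count now 9. Cache: [ant(c=4) plum(c=6) jay(c=7) owl(c=9)]
  27. access plum: HIT, count now 7. Cache: [ant(c=4) jay(c=7) plum(c=7) owl(c=9)]
  28. access owl: HIT, count now 10. Cache: [ant(c=4) jay(c=7) plum(c=7) owl(c=10)]
  29. access jay: HIT, count now 8. Cache: [ant(c=4) plum(c=7) jay(c=8) owl(c=10)]
  30. access ram: MISS, evict ant(c=4). Cache: [ram(c=1) plum(c=7) jay(c=8) owl(c=10)]
  31. access ram: HIT, count now 2. Cache: [ram(c=2) plum(c=7) jay(c=8) owl(c=10)]
  32. access plum: HIT, count now 8. Cache: [ram(c=2) jay(c=8) plum(c=8) owl(c=10)]
  33. access owl: HIT, count now 11. Cache: [ram(c=2) jay(c=8) plum(c=8) owl(c=11)]
  34. access jay: HIT, count now 9. Cache: [ram(c=2) plum(c=8) jay(c=9) owl(c=11)]
  35. access ram: HIT, count now 3. Cache: [ram(c=3) plum(c=8) jay(c=9) owl(c=11)]
  36. access plum: HIT, count now 9. Cache: [ram(c=3) jay(c=9) plum(c=9) owl(c=11)]
Total: 31 hits, 5 misses, 1 evictions

Answer: ram jay plum owl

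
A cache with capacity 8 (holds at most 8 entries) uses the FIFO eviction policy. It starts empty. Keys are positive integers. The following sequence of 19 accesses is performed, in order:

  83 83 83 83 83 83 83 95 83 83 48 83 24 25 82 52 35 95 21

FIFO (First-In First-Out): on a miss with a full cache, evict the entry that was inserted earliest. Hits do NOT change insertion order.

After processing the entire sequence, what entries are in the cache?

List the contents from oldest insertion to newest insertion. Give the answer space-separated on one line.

FIFO simulation (capacity=8):
  1. access 83: MISS. Cache (old->new): [83]
  2. access 83: HIT. Cache (old->new): [83]
  3. access 83: HIT. Cache (old->new): [83]
  4. access 83: HIT. Cache (old->new): [83]
  5. access 83: HIT. Cache (old->new): [83]
  6. access 83: HIT. Cache (old->new): [83]
  7. access 83: HIT. Cache (old->new): [83]
  8. access 95: MISS. Cache (old->new): [83 95]
  9. access 83: HIT. Cache (old->new): [83 95]
  10. access 83: HIT. Cache (old->new): [83 95]
  11. access 48: MISS. Cache (old->new): [83 95 48]
  12. access 83: HIT. Cache (old->new): [83 95 48]
  13. access 24: MISS. Cache (old->new): [83 95 48 24]
  14. access 25: MISS. Cache (old->new): [83 95 48 24 25]
  15. access 82: MISS. Cache (old->new): [83 95 48 24 25 82]
  16. access 52: MISS. Cache (old->new): [83 95 48 24 25 82 52]
  17. access 35: MISS. Cache (old->new): [83 95 48 24 25 82 52 35]
  18. access 95: HIT. Cache (old->new): [83 95 48 24 25 82 52 35]
  19. access 21: MISS, evict 83. Cache (old->new): [95 48 24 25 82 52 35 21]
Total: 10 hits, 9 misses, 1 evictions

Answer: 95 48 24 25 82 52 35 21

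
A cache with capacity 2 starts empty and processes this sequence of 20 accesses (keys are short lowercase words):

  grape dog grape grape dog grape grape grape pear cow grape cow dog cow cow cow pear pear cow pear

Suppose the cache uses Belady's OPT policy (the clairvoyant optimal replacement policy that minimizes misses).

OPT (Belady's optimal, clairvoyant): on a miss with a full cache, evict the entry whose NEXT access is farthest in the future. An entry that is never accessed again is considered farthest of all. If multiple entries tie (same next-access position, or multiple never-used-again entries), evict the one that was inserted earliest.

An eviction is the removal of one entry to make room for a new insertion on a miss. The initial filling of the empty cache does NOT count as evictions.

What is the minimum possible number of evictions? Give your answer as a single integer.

Answer: 4

Derivation:
OPT (Belady) simulation (capacity=2):
  1. access grape: MISS. Cache: [grape]
  2. access dog: MISS. Cache: [grape dog]
  3. access grape: HIT. Next use of grape: step 4. Cache: [grape dog]
  4. access grape: HIT. Next use of grape: step 6. Cache: [grape dog]
  5. access dog: HIT. Next use of dog: step 13. Cache: [grape dog]
  6. access grape: HIT. Next use of grape: step 7. Cache: [grape dog]
  7. access grape: HIT. Next use of grape: step 8. Cache: [grape dog]
  8. access grape: HIT. Next use of grape: step 11. Cache: [grape dog]
  9. access pear: MISS, evict dog (next use: step 13). Cache: [grape pear]
  10. access cow: MISS, evict pear (next use: step 17). Cache: [grape cow]
  11. access grape: HIT. Next use of grape: never. Cache: [grape cow]
  12. access cow: HIT. Next use of cow: step 14. Cache: [grape cow]
  13. access dog: MISS, evict grape (next use: never). Cache: [cow dog]
  14. access cow: HIT. Next use of cow: step 15. Cache: [cow dog]
  15. access cow: HIT. Next use of cow: step 16. Cache: [cow dog]
  16. access cow: HIT. Next use of cow: step 19. Cache: [cow dog]
  17. access pear: MISS, evict dog (next use: never). Cache: [cow pear]
  18. access pear: HIT. Next use of pear: step 20. Cache: [cow pear]
  19. access cow: HIT. Next use of cow: never. Cache: [cow pear]
  20. access pear: HIT. Next use of pear: never. Cache: [cow pear]
Total: 14 hits, 6 misses, 4 evictions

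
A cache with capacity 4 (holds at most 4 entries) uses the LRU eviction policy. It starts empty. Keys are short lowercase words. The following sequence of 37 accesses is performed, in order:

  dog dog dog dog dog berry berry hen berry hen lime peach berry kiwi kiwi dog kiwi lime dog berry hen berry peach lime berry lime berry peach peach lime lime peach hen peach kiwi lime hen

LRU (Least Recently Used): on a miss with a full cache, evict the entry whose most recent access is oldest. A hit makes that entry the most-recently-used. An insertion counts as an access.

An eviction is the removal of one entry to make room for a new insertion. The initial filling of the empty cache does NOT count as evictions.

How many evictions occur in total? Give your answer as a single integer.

LRU simulation (capacity=4):
  1. access dog: MISS. Cache (LRU->MRU): [dog]
  2. access dog: HIT. Cache (LRU->MRU): [dog]
  3. access dog: HIT. Cache (LRU->MRU): [dog]
  4. access dog: HIT. Cache (LRU->MRU): [dog]
  5. access dog: HIT. Cache (LRU->MRU): [dog]
  6. access berry: MISS. Cache (LRU->MRU): [dog berry]
  7. access berry: HIT. Cache (LRU->MRU): [dog berry]
  8. access hen: MISS. Cache (LRU->MRU): [dog berry hen]
  9. access berry: HIT. Cache (LRU->MRU): [dog hen berry]
  10. access hen: HIT. Cache (LRU->MRU): [dog berry hen]
  11. access lime: MISS. Cache (LRU->MRU): [dog berry hen lime]
  12. access peach: MISS, evict dog. Cache (LRU->MRU): [berry hen lime peach]
  13. access berry: HIT. Cache (LRU->MRU): [hen lime peach berry]
  14. access kiwi: MISS, evict hen. Cache (LRU->MRU): [lime peach berry kiwi]
  15. access kiwi: HIT. Cache (LRU->MRU): [lime peach berry kiwi]
  16. access dog: MISS, evict lime. Cache (LRU->MRU): [peach berry kiwi dog]
  17. access kiwi: HIT. Cache (LRU->MRU): [peach berry dog kiwi]
  18. access lime: MISS, evict peach. Cache (LRU->MRU): [berry dog kiwi lime]
  19. access dog: HIT. Cache (LRU->MRU): [berry kiwi lime dog]
  20. access berry: HIT. Cache (LRU->MRU): [kiwi lime dog berry]
  21. access hen: MISS, evict kiwi. Cache (LRU->MRU): [lime dog berry hen]
  22. access berry: HIT. Cache (LRU->MRU): [lime dog hen berry]
  23. access peach: MISS, evict lime. Cache (LRU->MRU): [dog hen berry peach]
  24. access lime: MISS, evict dog. Cache (LRU->MRU): [hen berry peach lime]
  25. access berry: HIT. Cache (LRU->MRU): [hen peach lime berry]
  26. access lime: HIT. Cache (LRU->MRU): [hen peach berry lime]
  27. access berry: HIT. Cache (LRU->MRU): [hen peach lime berry]
  28. access peach: HIT. Cache (LRU->MRU): [hen lime berry peach]
  29. access peach: HIT. Cache (LRU->MRU): [hen lime berry peach]
  30. access lime: HIT. Cache (LRU->MRU): [hen berry peach lime]
  31. access lime: HIT. Cache (LRU->MRU): [hen berry peach lime]
  32. access peach: HIT. Cache (LRU->MRU): [hen berry lime peach]
  33. access hen: HIT. Cache (LRU->MRU): [berry lime peach hen]
  34. access peach: HIT. Cache (LRU->MRU): [berry lime hen peach]
  35. access kiwi: MISS, evict berry. Cache (LRU->MRU): [lime hen peach kiwi]
  36. access lime: HIT. Cache (LRU->MRU): [hen peach kiwi lime]
  37. access hen: HIT. Cache (LRU->MRU): [peach kiwi lime hen]
Total: 25 hits, 12 misses, 8 evictions

Answer: 8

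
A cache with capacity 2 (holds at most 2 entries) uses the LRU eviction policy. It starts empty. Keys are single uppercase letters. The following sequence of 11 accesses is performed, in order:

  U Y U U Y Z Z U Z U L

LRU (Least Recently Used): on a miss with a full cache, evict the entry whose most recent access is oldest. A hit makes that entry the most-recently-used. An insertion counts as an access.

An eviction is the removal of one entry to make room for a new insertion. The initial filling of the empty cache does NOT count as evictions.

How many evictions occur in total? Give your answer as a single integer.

Answer: 3

Derivation:
LRU simulation (capacity=2):
  1. access U: MISS. Cache (LRU->MRU): [U]
  2. access Y: MISS. Cache (LRU->MRU): [U Y]
  3. access U: HIT. Cache (LRU->MRU): [Y U]
  4. access U: HIT. Cache (LRU->MRU): [Y U]
  5. access Y: HIT. Cache (LRU->MRU): [U Y]
  6. access Z: MISS, evict U. Cache (LRU->MRU): [Y Z]
  7. access Z: HIT. Cache (LRU->MRU): [Y Z]
  8. access U: MISS, evict Y. Cache (LRU->MRU): [Z U]
  9. access Z: HIT. Cache (LRU->MRU): [U Z]
  10. access U: HIT. Cache (LRU->MRU): [Z U]
  11. access L: MISS, evict Z. Cache (LRU->MRU): [U L]
Total: 6 hits, 5 misses, 3 evictions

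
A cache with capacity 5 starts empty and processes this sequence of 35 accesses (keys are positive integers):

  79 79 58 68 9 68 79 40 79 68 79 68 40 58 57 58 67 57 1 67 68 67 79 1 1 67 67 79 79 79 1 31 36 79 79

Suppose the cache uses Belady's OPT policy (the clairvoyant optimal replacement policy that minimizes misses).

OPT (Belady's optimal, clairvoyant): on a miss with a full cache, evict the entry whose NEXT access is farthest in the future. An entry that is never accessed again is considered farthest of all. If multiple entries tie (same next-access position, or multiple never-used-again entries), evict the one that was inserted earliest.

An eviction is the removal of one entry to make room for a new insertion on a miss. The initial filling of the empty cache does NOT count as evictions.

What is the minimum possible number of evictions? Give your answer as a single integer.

Answer: 5

Derivation:
OPT (Belady) simulation (capacity=5):
  1. access 79: MISS. Cache: [79]
  2. access 79: HIT. Next use of 79: step 7. Cache: [79]
  3. access 58: MISS. Cache: [79 58]
  4. access 68: MISS. Cache: [79 58 68]
  5. access 9: MISS. Cache: [79 58 68 9]
  6. access 68: HIT. Next use of 68: step 10. Cache: [79 58 68 9]
  7. access 79: HIT. Next use of 79: step 9. Cache: [79 58 68 9]
  8. access 40: MISS. Cache: [79 58 68 9 40]
  9. access 79: HIT. Next use of 79: step 11. Cache: [79 58 68 9 40]
  10. access 68: HIT. Next use of 68: step 12. Cache: [79 58 68 9 40]
  11. access 79: HIT. Next use of 79: step 23. Cache: [79 58 68 9 40]
  12. access 68: HIT. Next use of 68: step 21. Cache: [79 58 68 9 40]
  13. access 40: HIT. Next use of 40: never. Cache: [79 58 68 9 40]
  14. access 58: HIT. Next use of 58: step 16. Cache: [79 58 68 9 40]
  15. access 57: MISS, evict 9 (next use: never). Cache: [79 58 68 40 57]
  16. access 58: HIT. Next use of 58: never. Cache: [79 58 68 40 57]
  17. access 67: MISS, evict 58 (next use: never). Cache: [79 68 40 57 67]
  18. access 57: HIT. Next use of 57: never. Cache: [79 68 40 57 67]
  19. access 1: MISS, evict 40 (next use: never). Cache: [79 68 57 67 1]
  20. access 67: HIT. Next use of 67: step 22. Cache: [79 68 57 67 1]
  21. access 68: HIT. Next use of 68: never. Cache: [79 68 57 67 1]
  22. access 67: HIT. Next use of 67: step 26. Cache: [79 68 57 67 1]
  23. access 79: HIT. Next use of 79: step 28. Cache: [79 68 57 67 1]
  24. access 1: HIT. Next use of 1: step 25. Cache: [79 68 57 67 1]
  25. access 1: HIT. Next use of 1: step 31. Cache: [79 68 57 67 1]
  26. access 67: HIT. Next use of 67: step 27. Cache: [79 68 57 67 1]
  27. access 67: HIT. Next use of 67: never. Cache: [79 68 57 67 1]
  28. access 79: HIT. Next use of 79: step 29. Cache: [79 68 57 67 1]
  29. access 79: HIT. Next use of 79: step 30. Cache: [79 68 57 67 1]
  30. access 79: HIT. Next use of 79: step 34. Cache: [79 68 57 67 1]
  31. access 1: HIT. Next use of 1: never. Cache: [79 68 57 67 1]
  32. access 31: MISS, evict 68 (next use: never). Cache: [79 57 67 1 31]
  33. access 36: MISS, evict 57 (next use: never). Cache: [79 67 1 31 36]
  34. access 79: HIT. Next use of 79: step 35. Cache: [79 67 1 31 36]
  35. access 79: HIT. Next use of 79: never. Cache: [79 67 1 31 36]
Total: 25 hits, 10 misses, 5 evictions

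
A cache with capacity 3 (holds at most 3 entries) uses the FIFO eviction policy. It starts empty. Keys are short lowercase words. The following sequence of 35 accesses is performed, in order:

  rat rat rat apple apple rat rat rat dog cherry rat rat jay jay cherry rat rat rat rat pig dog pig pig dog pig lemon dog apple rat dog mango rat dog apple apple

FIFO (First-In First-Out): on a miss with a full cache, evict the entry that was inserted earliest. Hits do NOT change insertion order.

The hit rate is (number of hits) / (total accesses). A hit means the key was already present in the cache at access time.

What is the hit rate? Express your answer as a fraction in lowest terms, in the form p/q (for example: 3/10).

FIFO simulation (capacity=3):
  1. access rat: MISS. Cache (old->new): [rat]
  2. access rat: HIT. Cache (old->new): [rat]
  3. access rat: HIT. Cache (old->new): [rat]
  4. access apple: MISS. Cache (old->new): [rat apple]
  5. access apple: HIT. Cache (old->new): [rat apple]
  6. access rat: HIT. Cache (old->new): [rat apple]
  7. access rat: HIT. Cache (old->new): [rat apple]
  8. access rat: HIT. Cache (old->new): [rat apple]
  9. access dog: MISS. Cache (old->new): [rat apple dog]
  10. access cherry: MISS, evict rat. Cache (old->new): [apple dog cherry]
  11. access rat: MISS, evict apple. Cache (old->new): [dog cherry rat]
  12. access rat: HIT. Cache (old->new): [dog cherry rat]
  13. access jay: MISS, evict dog. Cache (old->new): [cherry rat jay]
  14. access jay: HIT. Cache (old->new): [cherry rat jay]
  15. access cherry: HIT. Cache (old->new): [cherry rat jay]
  16. access rat: HIT. Cache (old->new): [cherry rat jay]
  17. access rat: HIT. Cache (old->new): [cherry rat jay]
  18. access rat: HIT. Cache (old->new): [cherry rat jay]
  19. access rat: HIT. Cache (old->new): [cherry rat jay]
  20. access pig: MISS, evict cherry. Cache (old->new): [rat jay pig]
  21. access dog: MISS, evict rat. Cache (old->new): [jay pig dog]
  22. access pig: HIT. Cache (old->new): [jay pig dog]
  23. access pig: HIT. Cache (old->new): [jay pig dog]
  24. access dog: HIT. Cache (old->new): [jay pig dog]
  25. access pig: HIT. Cache (old->new): [jay pig dog]
  26. access lemon: MISS, evict jay. Cache (old->new): [pig dog lemon]
  27. access dog: HIT. Cache (old->new): [pig dog lemon]
  28. access apple: MISS, evict pig. Cache (old->new): [dog lemon apple]
  29. access rat: MISS, evict dog. Cache (old->new): [lemon apple rat]
  30. access dog: MISS, evict lemon. Cache (old->new): [apple rat dog]
  31. access mango: MISS, evict apple. Cache (old->new): [rat dog mango]
  32. access rat: HIT. Cache (old->new): [rat dog mango]
  33. access dog: HIT. Cache (old->new): [rat dog mango]
  34. access apple: MISS, evict rat. Cache (old->new): [dog mango apple]
  35. access apple: HIT. Cache (old->new): [dog mango apple]
Total: 21 hits, 14 misses, 11 evictions

Hit rate = 21/35 = 3/5

Answer: 3/5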